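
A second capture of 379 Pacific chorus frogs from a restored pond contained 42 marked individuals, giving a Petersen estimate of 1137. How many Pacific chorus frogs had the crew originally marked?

M = 126

From N = M·C/R: M = N·R / C = 1137·42 / 379 = 47754 / 379 = 126.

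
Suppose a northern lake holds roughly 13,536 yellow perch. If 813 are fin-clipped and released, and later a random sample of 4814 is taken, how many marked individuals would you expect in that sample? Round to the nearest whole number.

expected recaptures ≈ 289

Expected recaptures E[R] = M·C / N.
E[R] = 813 × 4814 / 13536 = 3913782 / 13536 ≈ 289.1 → 289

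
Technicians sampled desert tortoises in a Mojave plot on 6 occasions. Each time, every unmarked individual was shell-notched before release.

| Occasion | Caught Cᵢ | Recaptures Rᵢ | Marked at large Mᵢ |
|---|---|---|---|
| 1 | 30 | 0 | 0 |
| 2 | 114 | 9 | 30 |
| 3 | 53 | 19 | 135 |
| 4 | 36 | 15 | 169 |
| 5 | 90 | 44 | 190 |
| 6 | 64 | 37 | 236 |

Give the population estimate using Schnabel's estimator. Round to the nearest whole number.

Σ MᵢCᵢ = 0·30 + 30·114 + 135·53 + 169·36 + 190·90 + 236·64 = 0 + 3420 + 7155 + 6084 + 17100 + 15104 = 48863
Σ Rᵢ = 0 + 9 + 19 + 15 + 44 + 37 = 124
N̂ = 48863 / 124 ≈ 394.1 → 394

N ≈ 394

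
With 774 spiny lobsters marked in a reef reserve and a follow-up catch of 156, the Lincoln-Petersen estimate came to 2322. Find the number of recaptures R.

From N = M·C/R: R = M·C / N = 774·156 / 2322 = 120744 / 2322 = 52.

R = 52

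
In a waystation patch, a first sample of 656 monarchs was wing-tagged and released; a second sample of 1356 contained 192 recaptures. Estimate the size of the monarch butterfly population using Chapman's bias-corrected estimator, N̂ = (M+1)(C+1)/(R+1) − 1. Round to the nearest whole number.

N̂ = (656+1)(1356+1)/(192+1) − 1 = 657·1357/193 − 1
= 891549/193 − 1 ≈ 4619.4 − 1 ≈ 4618.4 → 4618

N ≈ 4618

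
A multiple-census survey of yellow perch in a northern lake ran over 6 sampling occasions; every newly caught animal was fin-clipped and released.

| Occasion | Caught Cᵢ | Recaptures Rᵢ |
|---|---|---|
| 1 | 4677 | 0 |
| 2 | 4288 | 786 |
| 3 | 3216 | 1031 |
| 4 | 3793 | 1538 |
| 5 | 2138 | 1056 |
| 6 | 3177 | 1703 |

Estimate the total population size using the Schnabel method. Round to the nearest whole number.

N ≈ 25,544

Marked at large before each occasion: Mᵢ = Σⱼ<ᵢ (Cⱼ − Rⱼ) → M1=0, M2=4677, M3=8179, M4=10364, M5=12619, M6=13701
Σ MᵢCᵢ = 0·4677 + 4677·4288 + 8179·3216 + 10364·3793 + 12619·2138 + 13701·3177 = 0 + 20054976 + 26303664 + 39310652 + 26979422 + 43528077 = 156176791
Σ Rᵢ = 0 + 786 + 1031 + 1538 + 1056 + 1703 = 6114
N̂ = 156176791 / 6114 ≈ 25544.1 → 25544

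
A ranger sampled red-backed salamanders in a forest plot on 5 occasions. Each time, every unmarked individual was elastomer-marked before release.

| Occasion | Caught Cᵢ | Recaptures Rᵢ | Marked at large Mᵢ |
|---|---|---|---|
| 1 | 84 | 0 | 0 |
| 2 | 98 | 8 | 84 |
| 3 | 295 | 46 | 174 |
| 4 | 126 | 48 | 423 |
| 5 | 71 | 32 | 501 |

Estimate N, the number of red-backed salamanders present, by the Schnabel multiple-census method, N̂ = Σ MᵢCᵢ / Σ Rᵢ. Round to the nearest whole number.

Σ MᵢCᵢ = 0·84 + 84·98 + 174·295 + 423·126 + 501·71 = 0 + 8232 + 51330 + 53298 + 35571 = 148431
Σ Rᵢ = 0 + 8 + 46 + 48 + 32 = 134
N̂ = 148431 / 134 ≈ 1107.7 → 1108

N ≈ 1108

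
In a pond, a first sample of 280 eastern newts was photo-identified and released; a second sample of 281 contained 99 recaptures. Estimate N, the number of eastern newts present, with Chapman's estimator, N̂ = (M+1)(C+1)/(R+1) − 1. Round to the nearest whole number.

N̂ = (280+1)(281+1)/(99+1) − 1 = 281·282/100 − 1
= 79242/100 − 1 ≈ 792.4 − 1 ≈ 791.4 → 791

N ≈ 791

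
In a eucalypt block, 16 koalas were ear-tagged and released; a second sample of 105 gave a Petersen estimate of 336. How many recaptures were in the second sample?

From N = M·C/R: R = M·C / N = 16·105 / 336 = 1680 / 336 = 5.

R = 5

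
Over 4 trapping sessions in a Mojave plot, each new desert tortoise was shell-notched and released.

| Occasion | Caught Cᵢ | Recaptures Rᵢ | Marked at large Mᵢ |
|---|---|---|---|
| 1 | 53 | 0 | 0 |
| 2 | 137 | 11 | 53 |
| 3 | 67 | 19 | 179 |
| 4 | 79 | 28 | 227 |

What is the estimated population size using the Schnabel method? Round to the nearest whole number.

Σ MᵢCᵢ = 0·53 + 53·137 + 179·67 + 227·79 = 0 + 7261 + 11993 + 17933 = 37187
Σ Rᵢ = 0 + 11 + 19 + 28 = 58
N̂ = 37187 / 58 ≈ 641.2 → 641

N ≈ 641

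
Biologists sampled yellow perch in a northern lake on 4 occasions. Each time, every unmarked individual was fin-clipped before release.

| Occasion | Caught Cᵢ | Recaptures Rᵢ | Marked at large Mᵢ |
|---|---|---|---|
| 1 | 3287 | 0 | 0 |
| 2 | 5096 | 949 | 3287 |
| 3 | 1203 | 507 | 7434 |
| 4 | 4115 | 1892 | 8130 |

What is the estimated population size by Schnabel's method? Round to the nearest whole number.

N ≈ 17,667

Σ MᵢCᵢ = 0·3287 + 3287·5096 + 7434·1203 + 8130·4115 = 0 + 16750552 + 8943102 + 33454950 = 59148604
Σ Rᵢ = 0 + 949 + 507 + 1892 = 3348
N̂ = 59148604 / 3348 ≈ 17666.8 → 17667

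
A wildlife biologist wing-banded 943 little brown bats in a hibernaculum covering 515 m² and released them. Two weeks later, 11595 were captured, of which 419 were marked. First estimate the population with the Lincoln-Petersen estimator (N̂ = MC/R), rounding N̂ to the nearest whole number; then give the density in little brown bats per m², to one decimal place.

N̂ = 943·11595/419 = 10934085/419 ≈ 26095.7 → 26096
Density = N̂ / area = 26096 / 515 ≈ 50.67 → 50.7 per m²

density ≈ 50.7 little brown bats per m²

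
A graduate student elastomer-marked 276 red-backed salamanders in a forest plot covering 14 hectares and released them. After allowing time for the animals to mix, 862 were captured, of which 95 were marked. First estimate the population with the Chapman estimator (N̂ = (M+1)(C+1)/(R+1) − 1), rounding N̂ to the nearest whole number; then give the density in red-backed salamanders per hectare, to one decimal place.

density ≈ 177.8 red-backed salamanders per hectare

N̂ = 277·863/96 − 1 = 239051/96 − 1 ≈ 2489.1 → 2489
Density = N̂ / area = 2489 / 14 ≈ 177.79 → 177.8 per hectare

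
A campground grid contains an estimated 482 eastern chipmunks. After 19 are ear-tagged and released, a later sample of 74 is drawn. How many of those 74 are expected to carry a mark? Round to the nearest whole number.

expected recaptures ≈ 3

Expected recaptures E[R] = M·C / N.
E[R] = 19 × 74 / 482 = 1406 / 482 ≈ 2.9 → 3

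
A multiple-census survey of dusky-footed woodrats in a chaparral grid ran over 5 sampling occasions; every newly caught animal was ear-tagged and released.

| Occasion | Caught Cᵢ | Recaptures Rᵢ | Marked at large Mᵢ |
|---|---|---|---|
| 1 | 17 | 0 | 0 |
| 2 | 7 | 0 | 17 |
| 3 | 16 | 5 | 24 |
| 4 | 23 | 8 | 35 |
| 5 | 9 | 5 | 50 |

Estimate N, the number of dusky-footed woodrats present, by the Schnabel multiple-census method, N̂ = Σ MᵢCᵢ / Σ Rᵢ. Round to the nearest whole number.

N ≈ 98

Σ MᵢCᵢ = 0·17 + 17·7 + 24·16 + 35·23 + 50·9 = 0 + 119 + 384 + 805 + 450 = 1758
Σ Rᵢ = 0 + 0 + 5 + 8 + 5 = 18
N̂ = 1758 / 18 ≈ 97.7 → 98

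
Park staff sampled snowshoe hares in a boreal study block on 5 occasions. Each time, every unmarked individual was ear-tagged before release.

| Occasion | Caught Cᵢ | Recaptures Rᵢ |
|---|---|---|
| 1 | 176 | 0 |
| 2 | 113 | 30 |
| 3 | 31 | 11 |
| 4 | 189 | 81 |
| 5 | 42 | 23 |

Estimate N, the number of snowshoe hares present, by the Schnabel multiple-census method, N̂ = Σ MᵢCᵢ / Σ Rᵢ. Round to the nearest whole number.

N ≈ 668

Marked at large before each occasion: Mᵢ = Σⱼ<ᵢ (Cⱼ − Rⱼ) → M1=0, M2=176, M3=259, M4=279, M5=387
Σ MᵢCᵢ = 0·176 + 176·113 + 259·31 + 279·189 + 387·42 = 0 + 19888 + 8029 + 52731 + 16254 = 96902
Σ Rᵢ = 0 + 30 + 11 + 81 + 23 = 145
N̂ = 96902 / 145 ≈ 668.3 → 668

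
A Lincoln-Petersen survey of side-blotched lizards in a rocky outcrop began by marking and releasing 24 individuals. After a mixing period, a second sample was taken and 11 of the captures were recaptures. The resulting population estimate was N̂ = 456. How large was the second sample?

C = 209

From N = M·C/R: C = N·R / M = 456·11 / 24 = 5016 / 24 = 209.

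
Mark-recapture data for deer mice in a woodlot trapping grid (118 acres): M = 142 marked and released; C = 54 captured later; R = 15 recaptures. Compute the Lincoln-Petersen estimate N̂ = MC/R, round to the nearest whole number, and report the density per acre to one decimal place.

density ≈ 4.3 deer mice per acre

N̂ = 142·54/15 = 7668/15 ≈ 511.2 → 511
Density = N̂ / area = 511 / 118 ≈ 4.33 → 4.3 per acre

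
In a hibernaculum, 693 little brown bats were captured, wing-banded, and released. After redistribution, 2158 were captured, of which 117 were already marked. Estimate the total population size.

N = (693 × 2158) / 117 = 1495494 / 117 = 12782

N = 12,782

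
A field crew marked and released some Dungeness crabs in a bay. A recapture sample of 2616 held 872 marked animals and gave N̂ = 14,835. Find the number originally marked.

From N = M·C/R: M = N·R / C = 14835·872 / 2616 = 12936120 / 2616 = 4945.

M = 4945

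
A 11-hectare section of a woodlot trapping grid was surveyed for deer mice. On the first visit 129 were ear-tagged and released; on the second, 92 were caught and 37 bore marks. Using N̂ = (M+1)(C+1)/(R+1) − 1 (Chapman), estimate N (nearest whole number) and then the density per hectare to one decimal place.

density ≈ 28.8 deer mice per hectare

N̂ = 130·93/38 − 1 = 12090/38 − 1 ≈ 317.2 → 317
Density = N̂ / area = 317 / 11 ≈ 28.82 → 28.8 per hectare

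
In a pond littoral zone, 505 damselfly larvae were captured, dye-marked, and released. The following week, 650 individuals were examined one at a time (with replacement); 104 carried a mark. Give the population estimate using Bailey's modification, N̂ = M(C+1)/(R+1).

N = 3131

N̂ = 505·(650+1)/(104+1) = 505·651/105 = 328755/105 = 3131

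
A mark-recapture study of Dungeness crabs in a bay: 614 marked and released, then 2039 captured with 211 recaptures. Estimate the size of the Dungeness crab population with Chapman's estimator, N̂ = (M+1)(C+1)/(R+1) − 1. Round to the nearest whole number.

N̂ = (614+1)(2039+1)/(211+1) − 1 = 615·2040/212 − 1
= 1254600/212 − 1 ≈ 5917.9 − 1 ≈ 5916.9 → 5917

N ≈ 5917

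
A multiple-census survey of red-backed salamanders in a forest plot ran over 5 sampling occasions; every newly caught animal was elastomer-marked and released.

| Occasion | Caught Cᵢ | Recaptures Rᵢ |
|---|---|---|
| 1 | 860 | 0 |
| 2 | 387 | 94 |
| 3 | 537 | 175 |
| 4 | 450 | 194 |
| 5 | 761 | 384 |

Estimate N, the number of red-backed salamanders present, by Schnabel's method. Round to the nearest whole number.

N ≈ 3520

Marked at large before each occasion: Mᵢ = Σⱼ<ᵢ (Cⱼ − Rⱼ) → M1=0, M2=860, M3=1153, M4=1515, M5=1771
Σ MᵢCᵢ = 0·860 + 860·387 + 1153·537 + 1515·450 + 1771·761 = 0 + 332820 + 619161 + 681750 + 1347731 = 2981462
Σ Rᵢ = 0 + 94 + 175 + 194 + 384 = 847
N̂ = 2981462 / 847 ≈ 3520.0 → 3520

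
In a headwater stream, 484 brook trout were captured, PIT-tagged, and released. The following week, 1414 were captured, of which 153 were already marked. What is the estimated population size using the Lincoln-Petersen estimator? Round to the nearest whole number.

N = (484 × 1414) / 153 = 684376 / 153 ≈ 4473.0 → 4473

N ≈ 4473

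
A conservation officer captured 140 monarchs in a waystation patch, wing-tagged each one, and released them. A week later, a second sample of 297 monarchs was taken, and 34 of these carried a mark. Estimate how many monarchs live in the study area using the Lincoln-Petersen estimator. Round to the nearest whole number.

N = (140 × 297) / 34 = 41580 / 34 ≈ 1222.9 → 1223

N ≈ 1223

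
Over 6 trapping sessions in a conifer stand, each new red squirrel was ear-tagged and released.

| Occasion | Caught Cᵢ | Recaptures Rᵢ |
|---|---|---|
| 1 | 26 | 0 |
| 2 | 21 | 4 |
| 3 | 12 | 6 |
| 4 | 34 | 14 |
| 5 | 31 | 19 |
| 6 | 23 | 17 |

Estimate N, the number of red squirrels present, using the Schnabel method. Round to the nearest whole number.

N ≈ 112

Marked at large before each occasion: Mᵢ = Σⱼ<ᵢ (Cⱼ − Rⱼ) → M1=0, M2=26, M3=43, M4=49, M5=69, M6=81
Σ MᵢCᵢ = 0·26 + 26·21 + 43·12 + 49·34 + 69·31 + 81·23 = 0 + 546 + 516 + 1666 + 2139 + 1863 = 6730
Σ Rᵢ = 0 + 4 + 6 + 14 + 19 + 17 = 60
N̂ = 6730 / 60 ≈ 112.2 → 112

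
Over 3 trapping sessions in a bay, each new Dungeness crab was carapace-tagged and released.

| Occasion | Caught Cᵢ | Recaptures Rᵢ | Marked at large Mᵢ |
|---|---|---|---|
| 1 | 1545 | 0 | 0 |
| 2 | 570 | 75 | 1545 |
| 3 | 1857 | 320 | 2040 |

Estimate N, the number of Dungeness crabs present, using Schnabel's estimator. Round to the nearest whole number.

Σ MᵢCᵢ = 0·1545 + 1545·570 + 2040·1857 = 0 + 880650 + 3788280 = 4668930
Σ Rᵢ = 0 + 75 + 320 = 395
N̂ = 4668930 / 395 ≈ 11820.1 → 11820

N ≈ 11,820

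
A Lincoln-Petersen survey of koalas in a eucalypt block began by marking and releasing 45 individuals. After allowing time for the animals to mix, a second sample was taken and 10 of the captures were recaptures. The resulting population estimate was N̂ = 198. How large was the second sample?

C = 44

From N = M·C/R: C = N·R / M = 198·10 / 45 = 1980 / 45 = 44.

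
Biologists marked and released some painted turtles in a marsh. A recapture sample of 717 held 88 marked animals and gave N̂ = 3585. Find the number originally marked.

From N = M·C/R: M = N·R / C = 3585·88 / 717 = 315480 / 717 = 440.

M = 440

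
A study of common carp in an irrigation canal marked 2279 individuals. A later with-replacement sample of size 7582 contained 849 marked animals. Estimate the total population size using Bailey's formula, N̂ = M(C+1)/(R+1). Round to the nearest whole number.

N̂ = 2279·(7582+1)/(849+1) = 2279·7583/850 = 17281657/850 ≈ 20331.4 → 20331

N ≈ 20,331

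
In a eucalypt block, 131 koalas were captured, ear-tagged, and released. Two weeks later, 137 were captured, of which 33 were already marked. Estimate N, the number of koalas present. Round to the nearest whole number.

The marked fraction in the recapture sample should equal the marked fraction in the population: 33/137 = 131/N.
N = (131 × 137) / 33 = 17947 / 33 ≈ 543.8 → 544

N ≈ 544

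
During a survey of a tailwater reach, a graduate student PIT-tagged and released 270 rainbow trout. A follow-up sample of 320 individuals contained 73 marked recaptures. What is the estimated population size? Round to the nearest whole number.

Lincoln-Petersen assumes M/N = R/C, so N = M·C / R.
N = (270 × 320) / 73 = 86400 / 73 ≈ 1183.6 → 1184

N ≈ 1184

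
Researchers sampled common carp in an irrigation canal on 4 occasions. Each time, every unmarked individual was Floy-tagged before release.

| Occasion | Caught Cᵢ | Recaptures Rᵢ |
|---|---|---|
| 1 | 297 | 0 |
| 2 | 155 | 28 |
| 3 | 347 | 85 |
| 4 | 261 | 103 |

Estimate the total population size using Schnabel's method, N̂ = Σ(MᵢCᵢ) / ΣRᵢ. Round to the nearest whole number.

Marked at large before each occasion: Mᵢ = Σⱼ<ᵢ (Cⱼ − Rⱼ) → M1=0, M2=297, M3=424, M4=686
Σ MᵢCᵢ = 0·297 + 297·155 + 424·347 + 686·261 = 0 + 46035 + 147128 + 179046 = 372209
Σ Rᵢ = 0 + 28 + 85 + 103 = 216
N̂ = 372209 / 216 ≈ 1723.2 → 1723

N ≈ 1723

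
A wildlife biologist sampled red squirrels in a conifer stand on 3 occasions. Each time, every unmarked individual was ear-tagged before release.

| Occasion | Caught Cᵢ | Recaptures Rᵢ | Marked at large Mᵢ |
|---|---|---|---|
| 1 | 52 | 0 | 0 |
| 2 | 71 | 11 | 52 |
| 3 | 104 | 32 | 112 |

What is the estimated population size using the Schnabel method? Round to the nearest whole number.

Σ MᵢCᵢ = 0·52 + 52·71 + 112·104 = 0 + 3692 + 11648 = 15340
Σ Rᵢ = 0 + 11 + 32 = 43
N̂ = 15340 / 43 ≈ 356.7 → 357

N ≈ 357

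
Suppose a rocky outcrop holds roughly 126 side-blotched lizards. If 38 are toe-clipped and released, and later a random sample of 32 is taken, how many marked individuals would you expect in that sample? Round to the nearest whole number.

The marked fraction of the population is 38/126, so in a sample of 32 expect C·(M/N) marked.
E[R] = 38 × 32 / 126 = 1216 / 126 ≈ 9.7 → 10

expected recaptures ≈ 10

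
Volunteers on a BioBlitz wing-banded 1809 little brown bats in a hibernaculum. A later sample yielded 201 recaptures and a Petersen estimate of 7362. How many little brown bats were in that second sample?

From N = M·C/R: C = N·R / M = 7362·201 / 1809 = 1479762 / 1809 = 818.

C = 818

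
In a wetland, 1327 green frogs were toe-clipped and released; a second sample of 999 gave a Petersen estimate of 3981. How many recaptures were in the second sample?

From N = M·C/R: R = M·C / N = 1327·999 / 3981 = 1325673 / 3981 = 333.

R = 333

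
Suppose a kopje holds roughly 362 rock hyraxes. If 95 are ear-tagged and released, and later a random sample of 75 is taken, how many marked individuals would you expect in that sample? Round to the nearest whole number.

expected recaptures ≈ 20

Expected recaptures E[R] = M·C / N.
E[R] = 95 × 75 / 362 = 7125 / 362 ≈ 19.7 → 20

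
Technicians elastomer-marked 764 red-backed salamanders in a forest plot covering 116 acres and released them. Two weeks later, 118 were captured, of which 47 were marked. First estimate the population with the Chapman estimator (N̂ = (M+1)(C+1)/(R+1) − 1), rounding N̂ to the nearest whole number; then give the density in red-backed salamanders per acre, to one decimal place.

N̂ = 765·119/48 − 1 = 91035/48 − 1 ≈ 1895.6 → 1896
Density = N̂ / area = 1896 / 116 ≈ 16.34 → 16.3 per acre

density ≈ 16.3 red-backed salamanders per acre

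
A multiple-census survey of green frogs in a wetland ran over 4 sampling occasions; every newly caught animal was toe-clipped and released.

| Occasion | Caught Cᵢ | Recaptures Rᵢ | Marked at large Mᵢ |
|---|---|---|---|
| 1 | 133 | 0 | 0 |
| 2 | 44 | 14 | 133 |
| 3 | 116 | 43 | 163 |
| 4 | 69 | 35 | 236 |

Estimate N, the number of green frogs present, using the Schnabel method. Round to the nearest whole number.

Σ MᵢCᵢ = 0·133 + 133·44 + 163·116 + 236·69 = 0 + 5852 + 18908 + 16284 = 41044
Σ Rᵢ = 0 + 14 + 43 + 35 = 92
N̂ = 41044 / 92 ≈ 446.1 → 446

N ≈ 446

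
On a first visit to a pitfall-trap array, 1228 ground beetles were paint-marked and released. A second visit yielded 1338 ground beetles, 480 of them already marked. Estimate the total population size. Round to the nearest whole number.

N = (1228 × 1338) / 480 = 1643064 / 480 ≈ 3423.1 → 3423

N ≈ 3423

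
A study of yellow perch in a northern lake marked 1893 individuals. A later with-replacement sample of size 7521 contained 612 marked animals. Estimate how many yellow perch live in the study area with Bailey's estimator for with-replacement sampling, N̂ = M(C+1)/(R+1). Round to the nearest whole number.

N ≈ 23,229

N̂ = 1893·(7521+1)/(612+1) = 1893·7522/613 = 14239146/613 ≈ 23228.6 → 23229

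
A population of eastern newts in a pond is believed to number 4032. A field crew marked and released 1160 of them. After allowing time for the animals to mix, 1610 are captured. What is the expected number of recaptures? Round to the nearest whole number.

Expected recaptures E[R] = M·C / N.
E[R] = 1160 × 1610 / 4032 = 1867600 / 4032 ≈ 463.2 → 463

expected recaptures ≈ 463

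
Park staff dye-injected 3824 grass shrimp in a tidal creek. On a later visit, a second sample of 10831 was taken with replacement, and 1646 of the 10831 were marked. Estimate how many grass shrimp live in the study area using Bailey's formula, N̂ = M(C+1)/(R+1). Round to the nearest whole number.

N̂ = 3824·(10831+1)/(1646+1) = 3824·10832/1647 = 41421568/1647 ≈ 25149.7 → 25150

N ≈ 25,150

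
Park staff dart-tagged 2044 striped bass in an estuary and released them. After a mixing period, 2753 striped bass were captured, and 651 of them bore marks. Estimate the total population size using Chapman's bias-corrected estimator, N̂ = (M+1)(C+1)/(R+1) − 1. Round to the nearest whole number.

N ≈ 8637

N̂ = (2044+1)(2753+1)/(651+1) − 1 = 2045·2754/652 − 1
= 5631930/652 − 1 ≈ 8637.9 − 1 ≈ 8636.9 → 8637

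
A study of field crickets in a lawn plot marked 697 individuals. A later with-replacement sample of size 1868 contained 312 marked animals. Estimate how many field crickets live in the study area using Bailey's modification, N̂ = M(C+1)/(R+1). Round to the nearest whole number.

N ≈ 4162

N̂ = 697·(1868+1)/(312+1) = 697·1869/313 = 1302693/313 ≈ 4162.0 → 4162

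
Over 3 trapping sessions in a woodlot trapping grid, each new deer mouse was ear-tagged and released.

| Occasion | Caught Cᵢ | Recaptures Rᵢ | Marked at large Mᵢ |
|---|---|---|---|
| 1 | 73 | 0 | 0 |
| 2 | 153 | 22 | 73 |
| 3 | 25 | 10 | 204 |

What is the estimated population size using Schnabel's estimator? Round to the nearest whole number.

Σ MᵢCᵢ = 0·73 + 73·153 + 204·25 = 0 + 11169 + 5100 = 16269
Σ Rᵢ = 0 + 22 + 10 = 32
N̂ = 16269 / 32 ≈ 508.4 → 508

N ≈ 508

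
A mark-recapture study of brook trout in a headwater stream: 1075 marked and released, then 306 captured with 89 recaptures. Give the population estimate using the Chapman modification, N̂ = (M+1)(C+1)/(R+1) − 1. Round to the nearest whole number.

N̂ = (1075+1)(306+1)/(89+1) − 1 = 1076·307/90 − 1
= 330332/90 − 1 ≈ 3670.4 − 1 ≈ 3669.4 → 3669

N ≈ 3669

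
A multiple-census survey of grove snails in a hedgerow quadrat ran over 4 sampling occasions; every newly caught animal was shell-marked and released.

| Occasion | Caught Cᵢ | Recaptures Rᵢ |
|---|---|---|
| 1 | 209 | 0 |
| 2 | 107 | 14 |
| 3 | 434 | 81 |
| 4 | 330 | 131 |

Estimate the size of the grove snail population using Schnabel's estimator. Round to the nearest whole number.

Marked at large before each occasion: Mᵢ = Σⱼ<ᵢ (Cⱼ − Rⱼ) → M1=0, M2=209, M3=302, M4=655
Σ MᵢCᵢ = 0·209 + 209·107 + 302·434 + 655·330 = 0 + 22363 + 131068 + 216150 = 369581
Σ Rᵢ = 0 + 14 + 81 + 131 = 226
N̂ = 369581 / 226 ≈ 1635.3 → 1635

N ≈ 1635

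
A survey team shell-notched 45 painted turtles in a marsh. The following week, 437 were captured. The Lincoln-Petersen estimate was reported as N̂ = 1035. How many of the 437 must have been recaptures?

R = 19

From N = M·C/R: R = M·C / N = 45·437 / 1035 = 19665 / 1035 = 19.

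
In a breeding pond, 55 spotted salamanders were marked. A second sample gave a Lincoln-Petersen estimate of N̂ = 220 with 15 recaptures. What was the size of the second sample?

From N = M·C/R: C = N·R / M = 220·15 / 55 = 3300 / 55 = 60.

C = 60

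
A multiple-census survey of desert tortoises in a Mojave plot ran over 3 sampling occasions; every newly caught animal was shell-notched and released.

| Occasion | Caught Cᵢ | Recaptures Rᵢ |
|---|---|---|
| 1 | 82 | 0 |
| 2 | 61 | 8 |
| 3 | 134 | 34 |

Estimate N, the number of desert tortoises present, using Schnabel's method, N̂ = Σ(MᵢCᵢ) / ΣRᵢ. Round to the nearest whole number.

Marked at large before each occasion: Mᵢ = Σⱼ<ᵢ (Cⱼ − Rⱼ) → M1=0, M2=82, M3=135
Σ MᵢCᵢ = 0·82 + 82·61 + 135·134 = 0 + 5002 + 18090 = 23092
Σ Rᵢ = 0 + 8 + 34 = 42
N̂ = 23092 / 42 ≈ 549.8 → 550

N ≈ 550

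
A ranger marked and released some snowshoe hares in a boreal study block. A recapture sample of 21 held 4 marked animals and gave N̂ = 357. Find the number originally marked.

From N = M·C/R: M = N·R / C = 357·4 / 21 = 1428 / 21 = 68.

M = 68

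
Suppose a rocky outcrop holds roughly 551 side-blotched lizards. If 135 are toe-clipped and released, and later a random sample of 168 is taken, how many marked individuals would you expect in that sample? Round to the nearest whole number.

expected recaptures ≈ 41

Expected recaptures E[R] = M·C / N.
E[R] = 135 × 168 / 551 = 22680 / 551 ≈ 41.2 → 41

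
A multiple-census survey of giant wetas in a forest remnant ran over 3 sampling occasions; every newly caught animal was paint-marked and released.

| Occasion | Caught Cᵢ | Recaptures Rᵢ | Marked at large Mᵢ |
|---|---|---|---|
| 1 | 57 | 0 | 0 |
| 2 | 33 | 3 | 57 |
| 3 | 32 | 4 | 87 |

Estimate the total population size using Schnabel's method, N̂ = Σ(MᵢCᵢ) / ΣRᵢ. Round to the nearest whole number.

N ≈ 666

Σ MᵢCᵢ = 0·57 + 57·33 + 87·32 = 0 + 1881 + 2784 = 4665
Σ Rᵢ = 0 + 3 + 4 = 7
N̂ = 4665 / 7 ≈ 666.4 → 666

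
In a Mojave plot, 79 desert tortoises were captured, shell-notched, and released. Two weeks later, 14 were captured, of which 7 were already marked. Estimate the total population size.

The marked fraction in the recapture sample should equal the marked fraction in the population: 7/14 = 79/N.
N = (79 × 14) / 7 = 1106 / 7 = 158

N = 158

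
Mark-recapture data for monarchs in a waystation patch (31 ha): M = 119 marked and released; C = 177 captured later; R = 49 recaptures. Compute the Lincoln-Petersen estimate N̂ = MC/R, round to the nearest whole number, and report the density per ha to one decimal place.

N̂ = 119·177/49 = 21063/49 ≈ 429.9 → 430
Density = N̂ / area = 430 / 31 ≈ 13.87 → 13.9 per ha

density ≈ 13.9 monarchs per ha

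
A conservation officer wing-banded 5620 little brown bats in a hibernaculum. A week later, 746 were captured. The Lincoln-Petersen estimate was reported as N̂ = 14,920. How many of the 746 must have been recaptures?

R = 281

From N = M·C/R: R = M·C / N = 5620·746 / 14920 = 4192520 / 14920 = 281.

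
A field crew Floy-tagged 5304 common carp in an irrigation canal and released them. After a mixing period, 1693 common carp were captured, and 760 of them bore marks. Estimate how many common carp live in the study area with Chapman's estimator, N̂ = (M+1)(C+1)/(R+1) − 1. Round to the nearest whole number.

N ≈ 11,808

N̂ = (5304+1)(1693+1)/(760+1) − 1 = 5305·1694/761 − 1
= 8986670/761 − 1 ≈ 11809.0 − 1 ≈ 11808.0 → 11808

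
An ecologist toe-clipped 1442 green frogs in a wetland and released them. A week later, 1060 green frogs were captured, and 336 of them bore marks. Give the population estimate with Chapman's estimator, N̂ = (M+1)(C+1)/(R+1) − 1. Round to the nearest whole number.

N ≈ 4542

N̂ = (1442+1)(1060+1)/(336+1) − 1 = 1443·1061/337 − 1
= 1531023/337 − 1 ≈ 4543.1 − 1 ≈ 4542.1 → 4542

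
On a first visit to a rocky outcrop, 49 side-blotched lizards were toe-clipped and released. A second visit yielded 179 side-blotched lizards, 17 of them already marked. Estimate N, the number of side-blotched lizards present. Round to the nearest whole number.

If marked individuals mix randomly, R/C ≈ M/N, giving N ≈ M·C/R.
N = (49 × 179) / 17 = 8771 / 17 ≈ 515.9 → 516

N ≈ 516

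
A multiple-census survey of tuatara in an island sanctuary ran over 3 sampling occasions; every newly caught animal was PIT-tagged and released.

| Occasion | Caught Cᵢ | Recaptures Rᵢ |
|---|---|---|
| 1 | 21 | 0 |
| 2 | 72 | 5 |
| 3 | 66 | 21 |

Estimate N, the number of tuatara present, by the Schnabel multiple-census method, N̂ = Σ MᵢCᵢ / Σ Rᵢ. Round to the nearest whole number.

Marked at large before each occasion: Mᵢ = Σⱼ<ᵢ (Cⱼ − Rⱼ) → M1=0, M2=21, M3=88
Σ MᵢCᵢ = 0·21 + 21·72 + 88·66 = 0 + 1512 + 5808 = 7320
Σ Rᵢ = 0 + 5 + 21 = 26
N̂ = 7320 / 26 ≈ 281.5 → 282

N ≈ 282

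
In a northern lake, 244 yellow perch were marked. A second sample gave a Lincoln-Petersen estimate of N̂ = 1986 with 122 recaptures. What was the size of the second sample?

C = 993

From N = M·C/R: C = N·R / M = 1986·122 / 244 = 242292 / 244 = 993.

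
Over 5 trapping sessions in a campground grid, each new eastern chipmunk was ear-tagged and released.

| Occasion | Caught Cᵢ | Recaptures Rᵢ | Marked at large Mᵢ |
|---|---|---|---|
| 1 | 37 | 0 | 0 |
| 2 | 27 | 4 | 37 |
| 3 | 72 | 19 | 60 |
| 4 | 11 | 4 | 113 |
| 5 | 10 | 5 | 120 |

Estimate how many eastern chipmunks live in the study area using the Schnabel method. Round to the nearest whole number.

N ≈ 243

Σ MᵢCᵢ = 0·37 + 37·27 + 60·72 + 113·11 + 120·10 = 0 + 999 + 4320 + 1243 + 1200 = 7762
Σ Rᵢ = 0 + 4 + 19 + 4 + 5 = 32
N̂ = 7762 / 32 ≈ 242.6 → 243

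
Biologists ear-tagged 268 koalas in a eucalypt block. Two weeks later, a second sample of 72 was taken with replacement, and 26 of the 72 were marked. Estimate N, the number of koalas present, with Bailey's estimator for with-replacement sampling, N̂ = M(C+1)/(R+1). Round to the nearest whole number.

N ≈ 725

N̂ = 268·(72+1)/(26+1) = 268·73/27 = 19564/27 ≈ 724.6 → 725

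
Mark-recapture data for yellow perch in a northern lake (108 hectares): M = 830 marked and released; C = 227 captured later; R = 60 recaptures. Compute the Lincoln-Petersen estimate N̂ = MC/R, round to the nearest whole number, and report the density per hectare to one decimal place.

density ≈ 29.1 yellow perch per hectare

N̂ = 830·227/60 = 188410/60 ≈ 3140.2 → 3140
Density = N̂ / area = 3140 / 108 ≈ 29.07 → 29.1 per hectare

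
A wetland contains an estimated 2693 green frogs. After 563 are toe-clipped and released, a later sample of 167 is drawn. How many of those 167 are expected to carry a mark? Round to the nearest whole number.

expected recaptures ≈ 35

The marked fraction of the population is 563/2693, so in a sample of 167 expect C·(M/N) marked.
E[R] = 563 × 167 / 2693 = 94021 / 2693 ≈ 34.9 → 35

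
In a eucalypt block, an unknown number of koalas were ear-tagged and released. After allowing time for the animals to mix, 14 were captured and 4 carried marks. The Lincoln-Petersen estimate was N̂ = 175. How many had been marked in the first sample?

M = 50

From N = M·C/R: M = N·R / C = 175·4 / 14 = 700 / 14 = 50.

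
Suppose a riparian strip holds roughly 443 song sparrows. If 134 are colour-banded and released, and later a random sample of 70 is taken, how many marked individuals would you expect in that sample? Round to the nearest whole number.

The marked fraction of the population is 134/443, so in a sample of 70 expect C·(M/N) marked.
E[R] = 134 × 70 / 443 = 9380 / 443 ≈ 21.2 → 21

expected recaptures ≈ 21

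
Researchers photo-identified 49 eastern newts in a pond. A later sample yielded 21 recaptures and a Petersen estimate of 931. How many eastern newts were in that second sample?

C = 399

From N = M·C/R: C = N·R / M = 931·21 / 49 = 19551 / 49 = 399.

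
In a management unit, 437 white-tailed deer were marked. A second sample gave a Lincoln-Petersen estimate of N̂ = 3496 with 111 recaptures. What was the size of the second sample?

From N = M·C/R: C = N·R / M = 3496·111 / 437 = 388056 / 437 = 888.

C = 888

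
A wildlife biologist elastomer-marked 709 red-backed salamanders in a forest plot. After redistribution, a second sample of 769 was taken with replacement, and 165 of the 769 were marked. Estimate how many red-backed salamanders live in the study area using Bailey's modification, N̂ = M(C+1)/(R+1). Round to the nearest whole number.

N̂ = 709·(769+1)/(165+1) = 709·770/166 = 545930/166 ≈ 3288.7 → 3289

N ≈ 3289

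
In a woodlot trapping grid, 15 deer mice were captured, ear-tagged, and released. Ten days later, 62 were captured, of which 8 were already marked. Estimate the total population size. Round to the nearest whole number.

The marked fraction in the recapture sample should equal the marked fraction in the population: 8/62 = 15/N.
N = (15 × 62) / 8 = 930 / 8 ≈ 116.2 → 116

N ≈ 116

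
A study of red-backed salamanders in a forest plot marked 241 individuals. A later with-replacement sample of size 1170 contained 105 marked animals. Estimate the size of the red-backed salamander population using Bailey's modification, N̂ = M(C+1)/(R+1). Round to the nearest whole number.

N̂ = 241·(1170+1)/(105+1) = 241·1171/106 = 282211/106 ≈ 2662.4 → 2662

N ≈ 2662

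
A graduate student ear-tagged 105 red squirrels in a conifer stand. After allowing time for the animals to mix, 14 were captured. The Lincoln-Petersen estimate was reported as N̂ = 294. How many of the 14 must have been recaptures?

From N = M·C/R: R = M·C / N = 105·14 / 294 = 1470 / 294 = 5.

R = 5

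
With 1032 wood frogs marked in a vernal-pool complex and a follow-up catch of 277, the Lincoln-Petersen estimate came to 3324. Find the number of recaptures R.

From N = M·C/R: R = M·C / N = 1032·277 / 3324 = 285864 / 3324 = 86.

R = 86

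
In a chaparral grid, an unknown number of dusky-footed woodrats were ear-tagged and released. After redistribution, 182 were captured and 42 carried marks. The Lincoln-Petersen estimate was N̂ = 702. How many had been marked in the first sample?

M = 162

From N = M·C/R: M = N·R / C = 702·42 / 182 = 29484 / 182 = 162.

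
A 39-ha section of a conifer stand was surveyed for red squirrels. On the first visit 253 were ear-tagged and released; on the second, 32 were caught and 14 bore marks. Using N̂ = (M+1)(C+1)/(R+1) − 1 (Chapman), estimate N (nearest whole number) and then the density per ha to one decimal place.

density ≈ 14.3 red squirrels per ha

N̂ = 254·33/15 − 1 = 8382/15 − 1 ≈ 557.8 → 558
Density = N̂ / area = 558 / 39 ≈ 14.31 → 14.3 per ha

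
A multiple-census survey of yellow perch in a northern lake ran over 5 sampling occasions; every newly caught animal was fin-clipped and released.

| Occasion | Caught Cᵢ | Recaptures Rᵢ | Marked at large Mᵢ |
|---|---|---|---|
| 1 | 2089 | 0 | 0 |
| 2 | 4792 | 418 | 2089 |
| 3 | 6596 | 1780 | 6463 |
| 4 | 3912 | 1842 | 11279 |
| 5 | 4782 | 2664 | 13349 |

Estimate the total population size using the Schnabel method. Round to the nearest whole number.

Σ MᵢCᵢ = 0·2089 + 2089·4792 + 6463·6596 + 11279·3912 + 13349·4782 = 0 + 10010488 + 42629948 + 44123448 + 63834918 = 160598802
Σ Rᵢ = 0 + 418 + 1780 + 1842 + 2664 = 6704
N̂ = 160598802 / 6704 ≈ 23955.7 → 23956

N ≈ 23,956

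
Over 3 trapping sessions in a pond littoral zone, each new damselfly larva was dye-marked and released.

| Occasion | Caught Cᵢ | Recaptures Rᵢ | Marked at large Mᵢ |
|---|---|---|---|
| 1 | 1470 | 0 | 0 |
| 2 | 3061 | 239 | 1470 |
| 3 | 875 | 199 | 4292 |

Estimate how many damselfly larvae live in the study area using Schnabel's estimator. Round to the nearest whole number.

N ≈ 18,847

Σ MᵢCᵢ = 0·1470 + 1470·3061 + 4292·875 = 0 + 4499670 + 3755500 = 8255170
Σ Rᵢ = 0 + 239 + 199 = 438
N̂ = 8255170 / 438 ≈ 18847.4 → 18847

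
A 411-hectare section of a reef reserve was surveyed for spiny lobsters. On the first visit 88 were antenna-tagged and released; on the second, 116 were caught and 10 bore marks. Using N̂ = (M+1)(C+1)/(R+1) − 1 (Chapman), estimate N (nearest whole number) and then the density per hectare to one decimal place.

density ≈ 2.3 spiny lobsters per hectare

N̂ = 89·117/11 − 1 = 10413/11 − 1 ≈ 945.6 → 946
Density = N̂ / area = 946 / 411 ≈ 2.30 → 2.3 per hectare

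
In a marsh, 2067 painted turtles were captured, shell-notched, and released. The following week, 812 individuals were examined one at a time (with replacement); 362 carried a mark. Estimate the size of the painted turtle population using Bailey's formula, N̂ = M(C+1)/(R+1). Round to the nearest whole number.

N̂ = 2067·(812+1)/(362+1) = 2067·813/363 = 1680471/363 ≈ 4629.4 → 4629

N ≈ 4629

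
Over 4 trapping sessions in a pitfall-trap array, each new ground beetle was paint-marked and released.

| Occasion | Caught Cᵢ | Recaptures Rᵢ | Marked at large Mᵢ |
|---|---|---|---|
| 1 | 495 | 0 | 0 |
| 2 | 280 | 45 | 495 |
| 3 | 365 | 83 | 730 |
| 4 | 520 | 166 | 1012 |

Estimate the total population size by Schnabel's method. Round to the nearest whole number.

N ≈ 3168

Σ MᵢCᵢ = 0·495 + 495·280 + 730·365 + 1012·520 = 0 + 138600 + 266450 + 526240 = 931290
Σ Rᵢ = 0 + 45 + 83 + 166 = 294
N̂ = 931290 / 294 ≈ 3167.7 → 3168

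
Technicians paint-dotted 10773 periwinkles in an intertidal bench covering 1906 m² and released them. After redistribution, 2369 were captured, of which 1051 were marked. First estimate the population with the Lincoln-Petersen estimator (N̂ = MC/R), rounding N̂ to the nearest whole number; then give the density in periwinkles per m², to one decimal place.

density ≈ 12.7 periwinkles per m²

N̂ = 10773·2369/1051 = 25521237/1051 ≈ 24282.8 → 24283
Density = N̂ / area = 24283 / 1906 ≈ 12.74 → 12.7 per m²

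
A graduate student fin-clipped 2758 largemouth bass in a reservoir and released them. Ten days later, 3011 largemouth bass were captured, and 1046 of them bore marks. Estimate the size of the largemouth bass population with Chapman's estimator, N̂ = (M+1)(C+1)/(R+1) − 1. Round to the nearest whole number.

N ≈ 7936

N̂ = (2758+1)(3011+1)/(1046+1) − 1 = 2759·3012/1047 − 1
= 8310108/1047 − 1 ≈ 7937.1 − 1 ≈ 7936.1 → 7936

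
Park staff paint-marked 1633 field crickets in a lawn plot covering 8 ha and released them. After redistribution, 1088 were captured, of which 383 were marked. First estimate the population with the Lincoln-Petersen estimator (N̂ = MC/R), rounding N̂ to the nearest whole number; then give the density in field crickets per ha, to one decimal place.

density ≈ 579.9 field crickets per ha

N̂ = 1633·1088/383 = 1776704/383 ≈ 4638.9 → 4639
Density = N̂ / area = 4639 / 8 ≈ 579.88 → 579.9 per ha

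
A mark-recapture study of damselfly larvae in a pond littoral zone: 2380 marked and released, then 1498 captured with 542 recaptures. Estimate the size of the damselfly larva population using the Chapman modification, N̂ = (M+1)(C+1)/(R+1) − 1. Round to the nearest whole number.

N̂ = (2380+1)(1498+1)/(542+1) − 1 = 2381·1499/543 − 1
= 3569119/543 − 1 ≈ 6573.0 − 1 ≈ 6572.0 → 6572

N ≈ 6572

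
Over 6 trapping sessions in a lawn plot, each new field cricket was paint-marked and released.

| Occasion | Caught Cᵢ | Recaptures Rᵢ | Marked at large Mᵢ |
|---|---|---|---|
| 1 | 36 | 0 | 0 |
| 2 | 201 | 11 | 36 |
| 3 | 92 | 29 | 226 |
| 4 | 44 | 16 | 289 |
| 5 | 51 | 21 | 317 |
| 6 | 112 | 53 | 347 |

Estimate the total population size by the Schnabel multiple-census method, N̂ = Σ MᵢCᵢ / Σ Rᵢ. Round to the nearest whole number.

Σ MᵢCᵢ = 0·36 + 36·201 + 226·92 + 289·44 + 317·51 + 347·112 = 0 + 7236 + 20792 + 12716 + 16167 + 38864 = 95775
Σ Rᵢ = 0 + 11 + 29 + 16 + 21 + 53 = 130
N̂ = 95775 / 130 ≈ 736.7 → 737

N ≈ 737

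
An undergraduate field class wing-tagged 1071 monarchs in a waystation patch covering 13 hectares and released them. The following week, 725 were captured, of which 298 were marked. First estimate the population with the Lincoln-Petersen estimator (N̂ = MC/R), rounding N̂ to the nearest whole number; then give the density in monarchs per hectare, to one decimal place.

density ≈ 200.5 monarchs per hectare

N̂ = 1071·725/298 = 776475/298 ≈ 2605.6 → 2606
Density = N̂ / area = 2606 / 13 ≈ 200.46 → 200.5 per hectare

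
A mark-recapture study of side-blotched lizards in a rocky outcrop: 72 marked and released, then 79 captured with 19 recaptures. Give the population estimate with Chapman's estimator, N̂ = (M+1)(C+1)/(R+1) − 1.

N = 291

N̂ = (72+1)(79+1)/(19+1) − 1 = 73·80/20 − 1
= 5840/20 − 1 = 292 − 1 = 291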